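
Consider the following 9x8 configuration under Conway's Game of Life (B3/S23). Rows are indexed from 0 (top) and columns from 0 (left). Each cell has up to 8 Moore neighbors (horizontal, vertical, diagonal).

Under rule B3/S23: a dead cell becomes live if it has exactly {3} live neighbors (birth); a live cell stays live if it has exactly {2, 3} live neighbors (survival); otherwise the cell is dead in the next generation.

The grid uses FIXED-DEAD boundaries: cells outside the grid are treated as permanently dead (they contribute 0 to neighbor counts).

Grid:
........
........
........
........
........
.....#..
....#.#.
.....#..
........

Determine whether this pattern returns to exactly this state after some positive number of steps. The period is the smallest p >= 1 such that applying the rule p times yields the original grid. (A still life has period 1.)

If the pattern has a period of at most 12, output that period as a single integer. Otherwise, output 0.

Simulating and comparing each generation to the original:
Gen 0 (original, given above): 4 live cells
Gen 1: 4 live cells, MATCHES original -> period = 1

Answer: 1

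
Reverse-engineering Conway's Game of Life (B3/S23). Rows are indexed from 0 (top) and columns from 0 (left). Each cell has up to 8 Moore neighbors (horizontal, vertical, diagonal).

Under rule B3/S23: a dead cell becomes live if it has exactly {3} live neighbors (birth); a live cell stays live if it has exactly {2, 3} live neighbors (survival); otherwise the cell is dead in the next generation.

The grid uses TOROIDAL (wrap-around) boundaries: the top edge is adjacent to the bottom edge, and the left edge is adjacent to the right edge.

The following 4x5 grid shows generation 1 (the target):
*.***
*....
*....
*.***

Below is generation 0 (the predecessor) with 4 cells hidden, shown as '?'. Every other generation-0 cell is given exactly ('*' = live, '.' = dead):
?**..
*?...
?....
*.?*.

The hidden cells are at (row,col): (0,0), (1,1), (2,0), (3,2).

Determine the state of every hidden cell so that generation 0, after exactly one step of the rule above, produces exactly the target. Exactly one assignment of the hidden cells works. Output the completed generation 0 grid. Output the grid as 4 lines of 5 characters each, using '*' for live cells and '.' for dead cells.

Answer: .**..
*....
*....
*.**.

Derivation:
Hidden generation-0 cells (in order): (0,0), (1,1), (2,0), (3,2).
A hidden cell only influences target cells in its own 3x3 neighborhood. Try each of the 2^4 = 16 assignments, step the completed generation 0 forward once under B3/S23, and compare with the target:
  (0,0)=. (1,1)=. (2,0)=. (3,2)=. -> step gives (0,1)='*' but target has '.' -> reject
  (0,0)=. (1,1)=. (2,0)=. (3,2)=* -> step gives (1,0)='.' but target has '*' -> reject
  (0,0)=. (1,1)=. (2,0)=* (3,2)=. -> step gives (0,1)='*' but target has '.' -> reject
  (0,0)=. (1,1)=. (2,0)=* (3,2)=* -> step reproduces the target at every cell -> ACCEPT
  (0,0)=. (1,1)=* (2,0)=. (3,2)=. -> step gives (0,0)='.' but target has '*' -> reject
  (0,0)=. (1,1)=* (2,0)=. (3,2)=* -> step gives (0,0)='.' but target has '*' -> reject
  (0,0)=. (1,1)=* (2,0)=* (3,2)=. -> step gives (0,0)='.' but target has '*' -> reject
  (0,0)=. (1,1)=* (2,0)=* (3,2)=* -> step gives (0,0)='.' but target has '*' -> reject
  (0,0)=* (1,1)=. (2,0)=. (3,2)=. -> step gives (0,3)='.' but target has '*' -> reject
  (0,0)=* (1,1)=. (2,0)=. (3,2)=* -> step gives (0,4)='.' but target has '*' -> reject
  (0,0)=* (1,1)=. (2,0)=* (3,2)=. -> step gives (0,3)='.' but target has '*' -> reject
  (0,0)=* (1,1)=. (2,0)=* (3,2)=* -> step gives (0,4)='.' but target has '*' -> reject
  (0,0)=* (1,1)=* (2,0)=. (3,2)=. -> step gives (0,0)='.' but target has '*' -> reject
  (0,0)=* (1,1)=* (2,0)=. (3,2)=* -> step gives (0,0)='.' but target has '*' -> reject
  (0,0)=* (1,1)=* (2,0)=* (3,2)=. -> step gives (0,0)='.' but target has '*' -> reject
  (0,0)=* (1,1)=* (2,0)=* (3,2)=* -> step gives (0,0)='.' but target has '*' -> reject
Unique solution: (0,0)=dead, (1,1)=dead, (2,0)=live, (3,2)=live.
Check: live-neighbor counts of every cell in the completed generation 0:
34333
24212
24224
25323
Applying B3/S23 to generation 0 with these counts gives:
*.***
*....
*....
*.***
which matches the target exactly.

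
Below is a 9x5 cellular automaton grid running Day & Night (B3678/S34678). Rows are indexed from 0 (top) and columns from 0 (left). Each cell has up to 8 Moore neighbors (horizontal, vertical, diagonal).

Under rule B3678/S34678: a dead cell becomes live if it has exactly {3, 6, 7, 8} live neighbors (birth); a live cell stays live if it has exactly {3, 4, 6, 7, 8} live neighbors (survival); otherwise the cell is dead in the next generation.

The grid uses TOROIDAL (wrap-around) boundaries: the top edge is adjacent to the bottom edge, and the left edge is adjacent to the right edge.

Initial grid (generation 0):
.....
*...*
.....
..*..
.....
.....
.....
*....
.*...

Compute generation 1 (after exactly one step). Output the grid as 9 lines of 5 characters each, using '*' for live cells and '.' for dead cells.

Answer: *....
.....
.....
.....
.....
.....
.....
.....
.....

Derivation:
Simulating step by step:
Generation 0 (given above): 5 live cells
Generation 1: 1 live cells
(generation 1 grid is the final answer)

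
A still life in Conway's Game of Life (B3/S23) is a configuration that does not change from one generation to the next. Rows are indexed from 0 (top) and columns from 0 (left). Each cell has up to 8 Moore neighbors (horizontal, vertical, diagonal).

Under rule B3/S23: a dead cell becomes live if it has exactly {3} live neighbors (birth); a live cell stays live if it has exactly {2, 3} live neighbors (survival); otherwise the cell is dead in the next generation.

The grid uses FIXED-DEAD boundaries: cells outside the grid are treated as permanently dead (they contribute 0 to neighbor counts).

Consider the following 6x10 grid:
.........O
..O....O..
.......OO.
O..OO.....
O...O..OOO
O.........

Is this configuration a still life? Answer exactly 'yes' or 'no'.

Answer: no

Derivation:
Compute generation 1 and compare to generation 0 (given above):
Generation 1:
..........
.......O..
...O...OO.
...OO....O
OO.OO...O.
........O.
Cell (0,9) differs: gen0=1 vs gen1=0 -> NOT a still life.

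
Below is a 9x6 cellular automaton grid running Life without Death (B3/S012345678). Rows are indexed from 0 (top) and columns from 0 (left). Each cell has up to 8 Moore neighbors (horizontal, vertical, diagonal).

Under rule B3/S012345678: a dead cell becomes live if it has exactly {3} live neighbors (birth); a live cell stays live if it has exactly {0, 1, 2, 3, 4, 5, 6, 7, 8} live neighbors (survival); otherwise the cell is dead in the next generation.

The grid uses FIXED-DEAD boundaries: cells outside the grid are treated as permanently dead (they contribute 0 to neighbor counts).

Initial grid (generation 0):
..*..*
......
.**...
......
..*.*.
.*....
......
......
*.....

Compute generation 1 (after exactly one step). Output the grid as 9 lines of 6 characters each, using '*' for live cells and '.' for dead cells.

Answer: ..*..*
.**...
.**...
.***..
..*.*.
.*....
......
......
*.....

Derivation:
Simulating step by step:
Generation 0 (given above): 8 live cells
Generation 1: 13 live cells
(generation 1 grid is the final answer)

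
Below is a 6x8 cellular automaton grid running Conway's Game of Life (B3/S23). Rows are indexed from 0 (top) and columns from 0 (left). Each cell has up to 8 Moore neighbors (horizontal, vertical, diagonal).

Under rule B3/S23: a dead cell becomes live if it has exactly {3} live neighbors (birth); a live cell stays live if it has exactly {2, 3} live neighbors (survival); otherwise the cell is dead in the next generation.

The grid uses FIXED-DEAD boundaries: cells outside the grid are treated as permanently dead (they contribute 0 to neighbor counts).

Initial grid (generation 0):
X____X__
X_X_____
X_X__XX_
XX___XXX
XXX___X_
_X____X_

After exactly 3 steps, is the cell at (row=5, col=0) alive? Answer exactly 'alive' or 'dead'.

Answer: dead

Derivation:
Simulating step by step:
Generation 0 (given above): 19 live cells
Generation 1: 13 live cells
_X______
X____XX_
X_X__X_X
_______X
__X_____
XXX_____
Generation 2: 11 live cells
________
X____XX_
_X___X_X
_X____X_
__X_____
_XX_____
Generation 3: 12 live cells
________
_____XX_
XX___X_X
_XX___X_
__X_____
_XX_____

Cell (5,0) at generation 3: 0 -> dead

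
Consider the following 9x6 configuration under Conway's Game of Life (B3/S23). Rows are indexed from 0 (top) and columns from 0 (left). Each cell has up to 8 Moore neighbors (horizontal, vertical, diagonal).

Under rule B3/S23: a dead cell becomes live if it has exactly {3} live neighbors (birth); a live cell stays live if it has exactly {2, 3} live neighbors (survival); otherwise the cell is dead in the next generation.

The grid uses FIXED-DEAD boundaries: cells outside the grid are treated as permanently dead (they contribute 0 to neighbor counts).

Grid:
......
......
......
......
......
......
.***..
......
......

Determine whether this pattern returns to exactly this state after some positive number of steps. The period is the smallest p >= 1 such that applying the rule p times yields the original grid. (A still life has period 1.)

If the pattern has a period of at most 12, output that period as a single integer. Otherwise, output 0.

Simulating and comparing each generation to the original:
Gen 0 (original, given above): 3 live cells
Gen 1: 3 live cells, differs from original
Gen 2: 3 live cells, MATCHES original -> period = 2

Answer: 2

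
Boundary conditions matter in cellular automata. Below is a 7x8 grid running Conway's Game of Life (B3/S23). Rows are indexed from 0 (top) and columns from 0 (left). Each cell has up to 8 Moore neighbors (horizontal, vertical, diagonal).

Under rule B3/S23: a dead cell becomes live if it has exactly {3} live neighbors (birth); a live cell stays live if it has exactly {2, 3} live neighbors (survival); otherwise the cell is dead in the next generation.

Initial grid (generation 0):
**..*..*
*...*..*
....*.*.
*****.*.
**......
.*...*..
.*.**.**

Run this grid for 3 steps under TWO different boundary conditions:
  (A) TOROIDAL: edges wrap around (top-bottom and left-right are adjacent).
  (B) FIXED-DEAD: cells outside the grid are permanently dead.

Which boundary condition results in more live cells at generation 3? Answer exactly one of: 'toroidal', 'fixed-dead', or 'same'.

Answer: toroidal

Derivation:
Under TOROIDAL boundary, generation 3:
.**...**
......**
.**...**
.**...**
.**...**
........
......**
Population = 20

Under FIXED-DEAD boundary, generation 3:
.***....
*.**.***
...*....
.*...**.
.**.....
..**.*..
...*....
Population = 19

Comparison: toroidal=20, fixed-dead=19 -> toroidal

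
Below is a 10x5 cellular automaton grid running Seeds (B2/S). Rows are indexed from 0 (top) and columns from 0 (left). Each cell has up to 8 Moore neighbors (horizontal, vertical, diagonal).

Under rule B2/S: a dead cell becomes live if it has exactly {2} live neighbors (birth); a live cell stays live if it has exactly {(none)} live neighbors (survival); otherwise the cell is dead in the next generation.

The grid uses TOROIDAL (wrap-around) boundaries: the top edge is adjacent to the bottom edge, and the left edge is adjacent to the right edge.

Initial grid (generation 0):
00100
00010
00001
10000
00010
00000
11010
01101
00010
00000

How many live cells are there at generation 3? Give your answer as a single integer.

Answer: 6

Derivation:
Simulating step by step:
Generation 0 (given above): 12 live cells
Generation 1: 15 live cells
00010
00101
10010
00010
00001
11010
00000
00000
11001
00110
Generation 2: 14 live cells
01000
11000
01000
10100
01000
00100
11101
01001
00000
00000
Generation 3: 6 live cells
00100
00000
00001
00000
10010
00001
00000
00000
10000
00000
Population at generation 3: 6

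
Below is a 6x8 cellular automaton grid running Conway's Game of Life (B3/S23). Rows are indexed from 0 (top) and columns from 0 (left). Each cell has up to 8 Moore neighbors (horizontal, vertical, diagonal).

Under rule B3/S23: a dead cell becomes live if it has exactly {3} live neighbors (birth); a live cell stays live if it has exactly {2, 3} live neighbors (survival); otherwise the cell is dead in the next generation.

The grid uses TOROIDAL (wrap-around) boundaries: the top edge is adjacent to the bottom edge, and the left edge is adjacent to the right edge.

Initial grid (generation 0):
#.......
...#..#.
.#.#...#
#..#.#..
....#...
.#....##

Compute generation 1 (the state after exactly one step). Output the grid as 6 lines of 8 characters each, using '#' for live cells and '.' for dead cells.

Simulating step by step:
Generation 0 (given above): 13 live cells
Generation 1: 19 live cells
(generation 1 grid is the final answer)

Answer: #.....#.
#.#....#
#..#..##
#.##....
#...####
#......#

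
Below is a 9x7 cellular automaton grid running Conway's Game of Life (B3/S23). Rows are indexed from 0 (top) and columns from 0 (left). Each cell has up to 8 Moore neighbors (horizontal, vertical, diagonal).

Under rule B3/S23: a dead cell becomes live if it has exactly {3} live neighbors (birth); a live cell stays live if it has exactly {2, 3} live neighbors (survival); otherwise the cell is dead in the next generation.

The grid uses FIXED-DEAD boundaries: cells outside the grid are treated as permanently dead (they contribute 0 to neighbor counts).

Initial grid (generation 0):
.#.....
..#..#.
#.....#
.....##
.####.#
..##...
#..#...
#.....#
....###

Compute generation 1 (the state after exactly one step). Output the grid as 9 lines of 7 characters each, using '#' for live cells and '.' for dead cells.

Simulating step by step:
Generation 0 (given above): 21 live cells
Generation 1: 17 live cells
(generation 1 grid is the final answer)

Answer: .......
.#.....
......#
.####.#
.#..#.#
.......
.###...
....#.#
.....##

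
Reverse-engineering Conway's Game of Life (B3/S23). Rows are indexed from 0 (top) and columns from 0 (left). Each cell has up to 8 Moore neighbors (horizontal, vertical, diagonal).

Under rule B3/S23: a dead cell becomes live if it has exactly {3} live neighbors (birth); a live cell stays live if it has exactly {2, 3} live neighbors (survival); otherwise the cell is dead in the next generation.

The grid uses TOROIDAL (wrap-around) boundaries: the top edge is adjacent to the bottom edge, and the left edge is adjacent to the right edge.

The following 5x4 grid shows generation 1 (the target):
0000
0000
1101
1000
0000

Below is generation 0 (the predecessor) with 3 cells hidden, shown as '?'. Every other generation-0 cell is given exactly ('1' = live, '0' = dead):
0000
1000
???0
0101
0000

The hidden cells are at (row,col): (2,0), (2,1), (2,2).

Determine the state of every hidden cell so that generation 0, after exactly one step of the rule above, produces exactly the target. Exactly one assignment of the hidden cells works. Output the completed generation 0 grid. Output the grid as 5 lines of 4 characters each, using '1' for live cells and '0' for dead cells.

Answer: 0000
1000
1000
0101
0000

Derivation:
Hidden generation-0 cells (in order): (2,0), (2,1), (2,2).
A hidden cell only influences target cells in its own 3x3 neighborhood. Try each of the 2^3 = 8 assignments, step the completed generation 0 forward once under B3/S23, and compare with the target:
  (2,0)=0 (2,1)=0 (2,2)=0 -> step gives (2,1)='0' but target has '1' -> reject
  (2,0)=0 (2,1)=0 (2,2)=1 -> step gives (2,2)='1' but target has '0' -> reject
  (2,0)=0 (2,1)=1 (2,2)=0 -> step gives (2,0)='0' but target has '1' -> reject
  (2,0)=0 (2,1)=1 (2,2)=1 -> step gives (1,1)='1' but target has '0' -> reject
  (2,0)=1 (2,1)=0 (2,2)=0 -> step reproduces the target at every cell -> ACCEPT
  (2,0)=1 (2,1)=0 (2,2)=1 -> step gives (1,1)='1' but target has '0' -> reject
  (2,0)=1 (2,1)=1 (2,2)=0 -> step gives (1,0)='1' but target has '0' -> reject
  (2,0)=1 (2,1)=1 (2,2)=1 -> step gives (1,0)='1' but target has '0' -> reject
Unique solution: (2,0)=live, (2,1)=dead, (2,2)=dead.
Check: live-neighbor counts of every cell in the completed generation 0:
1101
1202
3323
3121
2121
Applying B3/S23 to generation 0 with these counts gives:
0000
0000
1101
1000
0000
which matches the target exactly.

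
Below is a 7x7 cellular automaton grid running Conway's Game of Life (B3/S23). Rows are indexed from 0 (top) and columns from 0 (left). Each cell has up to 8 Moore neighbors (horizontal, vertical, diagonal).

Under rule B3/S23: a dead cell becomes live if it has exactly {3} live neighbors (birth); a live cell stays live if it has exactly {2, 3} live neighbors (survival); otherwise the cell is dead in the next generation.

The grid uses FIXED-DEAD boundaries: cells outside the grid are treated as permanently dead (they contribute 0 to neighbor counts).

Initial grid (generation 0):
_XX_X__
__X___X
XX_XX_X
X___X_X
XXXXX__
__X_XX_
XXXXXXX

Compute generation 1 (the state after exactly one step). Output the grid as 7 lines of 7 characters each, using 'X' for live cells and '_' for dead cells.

Answer: _XXX___
X___X__
XXXXX_X
_______
X_X____
______X
_XX___X

Derivation:
Simulating step by step:
Generation 0 (given above): 28 live cells
Generation 1: 17 live cells
(generation 1 grid is the final answer)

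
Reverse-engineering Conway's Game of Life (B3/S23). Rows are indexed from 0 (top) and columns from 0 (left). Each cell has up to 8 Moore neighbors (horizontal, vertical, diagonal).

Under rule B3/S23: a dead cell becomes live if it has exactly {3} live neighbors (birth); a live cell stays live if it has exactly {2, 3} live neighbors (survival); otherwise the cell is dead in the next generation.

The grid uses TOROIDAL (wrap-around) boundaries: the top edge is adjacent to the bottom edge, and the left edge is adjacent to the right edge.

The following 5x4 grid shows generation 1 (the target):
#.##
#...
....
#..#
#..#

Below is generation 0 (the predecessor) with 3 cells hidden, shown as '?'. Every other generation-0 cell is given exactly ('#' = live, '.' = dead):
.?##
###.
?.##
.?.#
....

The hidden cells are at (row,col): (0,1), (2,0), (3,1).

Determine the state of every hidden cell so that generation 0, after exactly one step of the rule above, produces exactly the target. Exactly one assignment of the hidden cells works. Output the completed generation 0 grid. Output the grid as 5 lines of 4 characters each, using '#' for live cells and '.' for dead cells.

Hidden generation-0 cells (in order): (0,1), (2,0), (3,1).
A hidden cell only influences target cells in its own 3x3 neighborhood. Try each of the 2^3 = 8 assignments, step the completed generation 0 forward once under B3/S23, and compare with the target:
  (0,1)=. (2,0)=. (3,1)=. -> step gives (3,0)='.' but target has '#' -> reject
  (0,1)=. (2,0)=. (3,1)=# -> step reproduces the target at every cell -> ACCEPT
  (0,1)=. (2,0)=# (3,1)=. -> step gives (1,0)='.' but target has '#' -> reject
  (0,1)=. (2,0)=# (3,1)=# -> step gives (1,0)='.' but target has '#' -> reject
  (0,1)=# (2,0)=. (3,1)=. -> step gives (0,0)='.' but target has '#' -> reject
  (0,1)=# (2,0)=. (3,1)=# -> step gives (0,0)='.' but target has '#' -> reject
  (0,1)=# (2,0)=# (3,1)=. -> step gives (0,0)='.' but target has '#' -> reject
  (0,1)=# (2,0)=# (3,1)=# -> step gives (0,0)='.' but target has '#' -> reject
Unique solution: (0,1)=dead, (2,0)=dead, (3,1)=live.
Check: live-neighbor counts of every cell in the completed generation 0:
3433
3456
5554
3142
3243
Applying B3/S23 to generation 0 with these counts gives:
#.##
#...
....
#..#
#..#
which matches the target exactly.

Answer: ..##
###.
..##
.#.#
....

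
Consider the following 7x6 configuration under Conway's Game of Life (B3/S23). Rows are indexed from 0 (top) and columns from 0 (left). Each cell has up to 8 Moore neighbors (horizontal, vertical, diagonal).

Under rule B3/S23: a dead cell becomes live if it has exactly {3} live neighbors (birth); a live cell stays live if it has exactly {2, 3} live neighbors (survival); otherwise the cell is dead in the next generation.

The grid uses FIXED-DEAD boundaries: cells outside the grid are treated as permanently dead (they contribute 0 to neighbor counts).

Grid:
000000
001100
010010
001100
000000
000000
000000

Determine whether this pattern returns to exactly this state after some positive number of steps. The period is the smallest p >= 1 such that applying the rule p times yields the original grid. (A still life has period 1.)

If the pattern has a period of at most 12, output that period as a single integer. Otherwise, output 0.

Simulating and comparing each generation to the original:
Gen 0 (original, given above): 6 live cells
Gen 1: 6 live cells, MATCHES original -> period = 1

Answer: 1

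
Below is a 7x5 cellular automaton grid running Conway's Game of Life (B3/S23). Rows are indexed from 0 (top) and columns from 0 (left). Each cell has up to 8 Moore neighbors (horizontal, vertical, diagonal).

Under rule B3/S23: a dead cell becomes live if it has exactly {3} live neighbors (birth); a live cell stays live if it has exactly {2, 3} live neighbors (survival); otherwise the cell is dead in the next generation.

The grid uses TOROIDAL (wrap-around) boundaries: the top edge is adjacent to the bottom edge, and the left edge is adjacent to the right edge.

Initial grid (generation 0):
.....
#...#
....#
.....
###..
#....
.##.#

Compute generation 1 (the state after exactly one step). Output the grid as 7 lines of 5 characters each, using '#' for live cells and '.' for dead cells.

Answer: .#.##
#...#
#...#
##...
##...
...##
##...

Derivation:
Simulating step by step:
Generation 0 (given above): 10 live cells
Generation 1: 15 live cells
(generation 1 grid is the final answer)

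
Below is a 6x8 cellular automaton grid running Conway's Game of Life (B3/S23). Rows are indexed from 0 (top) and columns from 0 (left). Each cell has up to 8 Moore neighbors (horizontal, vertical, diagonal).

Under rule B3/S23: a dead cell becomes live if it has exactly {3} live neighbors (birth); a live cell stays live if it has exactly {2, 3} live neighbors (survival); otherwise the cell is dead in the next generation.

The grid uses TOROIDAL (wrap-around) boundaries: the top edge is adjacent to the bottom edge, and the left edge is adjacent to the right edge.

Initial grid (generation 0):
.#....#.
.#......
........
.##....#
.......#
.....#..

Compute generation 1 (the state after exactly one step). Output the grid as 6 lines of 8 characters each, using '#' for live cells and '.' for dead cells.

Simulating step by step:
Generation 0 (given above): 8 live cells
Generation 1: 7 live cells
(generation 1 grid is the final answer)

Answer: ........
........
###.....
#.......
#.....#.
......#.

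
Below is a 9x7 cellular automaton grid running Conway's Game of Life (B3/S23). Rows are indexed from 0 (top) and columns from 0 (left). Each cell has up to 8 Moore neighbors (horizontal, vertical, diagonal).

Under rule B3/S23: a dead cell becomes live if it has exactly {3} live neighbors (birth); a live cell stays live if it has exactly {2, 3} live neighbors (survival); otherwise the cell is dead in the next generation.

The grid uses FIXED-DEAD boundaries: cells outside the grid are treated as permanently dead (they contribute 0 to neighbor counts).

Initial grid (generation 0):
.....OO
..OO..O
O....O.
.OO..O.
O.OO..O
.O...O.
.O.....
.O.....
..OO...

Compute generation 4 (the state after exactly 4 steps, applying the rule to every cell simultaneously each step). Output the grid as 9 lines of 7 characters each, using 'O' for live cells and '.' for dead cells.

Answer: .......
..O....
.O.O...
O......
.O...O.
.......
...O.O.
.......
.......

Derivation:
Simulating step by step:
Generation 0 (given above): 20 live cells
Generation 1: 26 live cells
.....OO
....O.O
...OOOO
O.OOOOO
O..OOOO
OO.....
OOO....
.O.....
..O....
Generation 2: 13 live cells
.....OO
...O...
..O....
.OO....
O.....O
...OOO.
..O....
O......
.......
Generation 3: 15 live cells
.......
.......
.OOO...
.OO....
.OOOOO.
...OOO.
...OO..
.......
.......
Generation 4: 8 live cells
(generation 4 grid is the final answer)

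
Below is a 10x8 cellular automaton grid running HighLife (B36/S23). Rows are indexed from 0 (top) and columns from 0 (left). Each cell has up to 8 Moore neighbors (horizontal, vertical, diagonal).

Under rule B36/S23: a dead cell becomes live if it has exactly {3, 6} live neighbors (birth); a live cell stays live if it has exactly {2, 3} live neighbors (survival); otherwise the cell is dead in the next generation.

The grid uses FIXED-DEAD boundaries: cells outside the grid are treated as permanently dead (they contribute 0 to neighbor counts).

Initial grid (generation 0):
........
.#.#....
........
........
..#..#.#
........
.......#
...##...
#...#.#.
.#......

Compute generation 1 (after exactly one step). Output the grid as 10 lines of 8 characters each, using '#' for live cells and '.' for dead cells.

Simulating step by step:
Generation 0 (given above): 12 live cells
Generation 1: 7 live cells
(generation 1 grid is the final answer)

Answer: ........
........
........
........
........
......#.
........
...###..
...###..
........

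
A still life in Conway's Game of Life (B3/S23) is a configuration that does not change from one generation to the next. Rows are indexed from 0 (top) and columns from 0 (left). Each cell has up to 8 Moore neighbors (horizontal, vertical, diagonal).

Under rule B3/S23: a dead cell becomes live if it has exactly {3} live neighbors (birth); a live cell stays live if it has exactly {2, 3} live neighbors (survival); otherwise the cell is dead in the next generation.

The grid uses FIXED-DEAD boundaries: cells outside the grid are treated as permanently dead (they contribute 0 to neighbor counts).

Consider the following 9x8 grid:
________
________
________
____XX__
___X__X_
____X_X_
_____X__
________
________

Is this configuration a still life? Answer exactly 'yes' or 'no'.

Answer: yes

Derivation:
Compute generation 1 and compare to generation 0 (given above):
Generation 1:
________
________
________
____XX__
___X__X_
____X_X_
_____X__
________
________
The grids are IDENTICAL -> still life.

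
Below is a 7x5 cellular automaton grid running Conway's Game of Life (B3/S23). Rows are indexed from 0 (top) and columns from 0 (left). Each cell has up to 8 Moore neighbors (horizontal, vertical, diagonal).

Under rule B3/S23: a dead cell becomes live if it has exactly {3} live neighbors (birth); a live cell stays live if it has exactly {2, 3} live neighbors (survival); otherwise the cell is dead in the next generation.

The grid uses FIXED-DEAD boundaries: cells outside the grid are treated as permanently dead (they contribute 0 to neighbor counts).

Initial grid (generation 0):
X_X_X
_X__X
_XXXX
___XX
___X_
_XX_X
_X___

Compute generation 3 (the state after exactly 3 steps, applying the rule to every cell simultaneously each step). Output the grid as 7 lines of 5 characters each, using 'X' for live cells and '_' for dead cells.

Simulating step by step:
Generation 0 (given above): 16 live cells
Generation 1: 10 live cells
_X_X_
X___X
_X___
_____
_____
_XXX_
_XX__
Generation 2: 8 live cells
_____
XXX__
_____
_____
__X__
_X_X_
_X_X_
Generation 3: 6 live cells
(generation 3 grid is the final answer)

Answer: _X___
_X___
_X___
_____
__X__
_X_X_
_____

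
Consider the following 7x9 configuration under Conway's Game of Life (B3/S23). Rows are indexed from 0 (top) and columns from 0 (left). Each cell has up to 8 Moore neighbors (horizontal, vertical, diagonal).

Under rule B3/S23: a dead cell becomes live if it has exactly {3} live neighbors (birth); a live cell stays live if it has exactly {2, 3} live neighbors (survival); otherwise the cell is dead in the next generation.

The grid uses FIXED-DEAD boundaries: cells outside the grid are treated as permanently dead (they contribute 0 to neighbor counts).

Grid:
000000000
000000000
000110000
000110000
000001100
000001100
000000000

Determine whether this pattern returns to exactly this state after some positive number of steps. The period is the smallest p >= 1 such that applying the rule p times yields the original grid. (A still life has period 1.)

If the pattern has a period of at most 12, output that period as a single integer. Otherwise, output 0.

Simulating and comparing each generation to the original:
Gen 0 (original, given above): 8 live cells
Gen 1: 6 live cells, differs from original
Gen 2: 8 live cells, MATCHES original -> period = 2

Answer: 2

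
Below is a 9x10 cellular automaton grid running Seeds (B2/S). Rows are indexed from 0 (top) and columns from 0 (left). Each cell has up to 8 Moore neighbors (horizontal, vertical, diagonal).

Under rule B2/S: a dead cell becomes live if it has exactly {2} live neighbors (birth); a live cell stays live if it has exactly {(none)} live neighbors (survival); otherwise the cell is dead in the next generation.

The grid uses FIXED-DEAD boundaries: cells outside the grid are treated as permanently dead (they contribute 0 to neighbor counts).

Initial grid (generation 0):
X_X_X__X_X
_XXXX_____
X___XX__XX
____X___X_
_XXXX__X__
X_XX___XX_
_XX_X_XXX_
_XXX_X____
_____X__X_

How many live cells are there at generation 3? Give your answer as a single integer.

Answer: 22

Derivation:
Simulating step by step:
Generation 0 (given above): 38 live cells
Generation 1: 18 live cells
_____X__X_
______XX__
_______X__
X_____X___
X____XX__X
_________X
_________X
X________X
_X_X__X___
Generation 2: 15 live cells
__________
_____X____
_____X__X_
_X______X_
_X_____XX_
_____XX___
__________
_XX_____X_
X_X_______
Generation 3: 22 live cells
__________
____X_X___
____X_XX_X
X_X___X___
X_X__X___X
________X_
_XX__XXX__
X__X______
___X______
Population at generation 3: 22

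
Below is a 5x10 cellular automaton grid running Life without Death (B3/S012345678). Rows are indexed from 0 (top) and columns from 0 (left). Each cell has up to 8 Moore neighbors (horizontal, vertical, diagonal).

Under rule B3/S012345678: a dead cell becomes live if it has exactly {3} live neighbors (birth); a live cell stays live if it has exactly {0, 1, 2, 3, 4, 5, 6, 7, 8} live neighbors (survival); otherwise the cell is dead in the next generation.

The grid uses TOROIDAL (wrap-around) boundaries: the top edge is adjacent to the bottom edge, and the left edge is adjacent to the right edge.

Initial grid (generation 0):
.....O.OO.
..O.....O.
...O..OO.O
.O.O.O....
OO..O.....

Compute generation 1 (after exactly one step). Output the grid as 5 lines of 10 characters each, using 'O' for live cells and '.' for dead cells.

Answer: .O...O.OOO
..O.....OO
...OO.OOOO
.O.O.OO...
OOO.OOO...

Derivation:
Simulating step by step:
Generation 0 (given above): 15 live cells
Generation 1: 24 live cells
(generation 1 grid is the final answer)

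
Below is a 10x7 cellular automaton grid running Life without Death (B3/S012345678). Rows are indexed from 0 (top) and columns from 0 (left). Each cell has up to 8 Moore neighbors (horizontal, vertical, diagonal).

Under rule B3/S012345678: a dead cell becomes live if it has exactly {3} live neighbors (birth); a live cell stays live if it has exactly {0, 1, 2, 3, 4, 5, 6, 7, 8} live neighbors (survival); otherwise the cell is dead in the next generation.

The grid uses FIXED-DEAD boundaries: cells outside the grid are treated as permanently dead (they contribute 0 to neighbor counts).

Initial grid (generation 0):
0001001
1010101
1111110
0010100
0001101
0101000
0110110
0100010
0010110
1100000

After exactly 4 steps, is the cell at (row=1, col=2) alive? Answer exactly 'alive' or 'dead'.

Simulating step by step:
Generation 0 (given above): 30 live cells
Generation 1: 36 live cells
0001011
1010101
1111110
0010100
0001111
0101000
1111110
0100011
1010110
1100000
Generation 2: 42 live cells
0001111
1010101
1111110
0010101
0001111
1101001
1111111
0100011
1010111
1100000
Generation 3: 45 live cells
0001111
1010101
1111111
0010101
0101111
1101001
1111111
0100011
1010111
1100010
Generation 4: 49 live cells
0001111
1010101
1111111
1010101
1101111
1101001
1111111
0100011
1010111
1100111

Cell (1,2) at generation 4: 1 -> alive

Answer: alive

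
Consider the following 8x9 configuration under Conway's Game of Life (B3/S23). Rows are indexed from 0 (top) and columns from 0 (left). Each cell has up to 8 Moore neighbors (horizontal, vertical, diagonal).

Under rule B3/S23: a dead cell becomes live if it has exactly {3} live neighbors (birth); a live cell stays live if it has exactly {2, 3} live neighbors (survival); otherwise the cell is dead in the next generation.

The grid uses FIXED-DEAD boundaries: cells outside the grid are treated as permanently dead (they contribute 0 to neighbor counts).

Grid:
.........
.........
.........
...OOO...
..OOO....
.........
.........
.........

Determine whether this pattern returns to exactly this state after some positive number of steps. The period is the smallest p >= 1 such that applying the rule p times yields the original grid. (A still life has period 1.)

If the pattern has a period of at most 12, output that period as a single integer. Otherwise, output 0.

Answer: 2

Derivation:
Simulating and comparing each generation to the original:
Gen 0 (original, given above): 6 live cells
Gen 1: 6 live cells, differs from original
Gen 2: 6 live cells, MATCHES original -> period = 2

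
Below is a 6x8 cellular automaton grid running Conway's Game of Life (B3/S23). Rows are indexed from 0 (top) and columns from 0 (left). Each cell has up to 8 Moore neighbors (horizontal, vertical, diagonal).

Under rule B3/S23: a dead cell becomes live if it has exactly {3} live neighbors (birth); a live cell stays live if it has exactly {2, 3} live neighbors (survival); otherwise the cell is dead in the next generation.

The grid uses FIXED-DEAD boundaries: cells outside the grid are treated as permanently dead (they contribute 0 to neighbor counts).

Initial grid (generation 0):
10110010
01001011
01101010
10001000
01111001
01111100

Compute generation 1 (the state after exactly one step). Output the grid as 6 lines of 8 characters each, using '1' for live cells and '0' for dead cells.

Answer: 01110111
10001011
11101011
10001000
10000000
01000100

Derivation:
Simulating step by step:
Generation 0 (given above): 24 live cells
Generation 1: 21 live cells
(generation 1 grid is the final answer)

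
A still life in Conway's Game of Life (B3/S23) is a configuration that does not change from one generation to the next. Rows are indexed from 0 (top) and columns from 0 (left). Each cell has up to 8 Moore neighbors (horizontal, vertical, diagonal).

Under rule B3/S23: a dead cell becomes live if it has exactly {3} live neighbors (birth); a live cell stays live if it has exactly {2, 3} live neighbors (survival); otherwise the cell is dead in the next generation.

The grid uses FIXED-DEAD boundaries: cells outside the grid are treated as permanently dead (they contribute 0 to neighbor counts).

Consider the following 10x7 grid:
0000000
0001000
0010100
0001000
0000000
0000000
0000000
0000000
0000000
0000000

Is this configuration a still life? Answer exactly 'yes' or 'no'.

Compute generation 1 and compare to generation 0 (given above):
Generation 1:
0000000
0001000
0010100
0001000
0000000
0000000
0000000
0000000
0000000
0000000
The grids are IDENTICAL -> still life.

Answer: yes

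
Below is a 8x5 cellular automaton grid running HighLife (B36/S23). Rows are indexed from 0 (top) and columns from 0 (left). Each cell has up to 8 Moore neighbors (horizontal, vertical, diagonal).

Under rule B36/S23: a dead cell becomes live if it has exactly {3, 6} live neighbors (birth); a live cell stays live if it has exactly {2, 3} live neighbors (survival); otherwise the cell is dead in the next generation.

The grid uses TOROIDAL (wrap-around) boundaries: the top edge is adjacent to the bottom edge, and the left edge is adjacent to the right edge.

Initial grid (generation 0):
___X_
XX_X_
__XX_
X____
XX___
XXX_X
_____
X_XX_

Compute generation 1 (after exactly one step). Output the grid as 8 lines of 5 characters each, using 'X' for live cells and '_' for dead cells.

Answer: X__X_
_X_X_
X_XX_
X_X_X
__X__
__X_X
_____
__XXX

Derivation:
Simulating step by step:
Generation 0 (given above): 16 live cells
Generation 1: 16 live cells
(generation 1 grid is the final answer)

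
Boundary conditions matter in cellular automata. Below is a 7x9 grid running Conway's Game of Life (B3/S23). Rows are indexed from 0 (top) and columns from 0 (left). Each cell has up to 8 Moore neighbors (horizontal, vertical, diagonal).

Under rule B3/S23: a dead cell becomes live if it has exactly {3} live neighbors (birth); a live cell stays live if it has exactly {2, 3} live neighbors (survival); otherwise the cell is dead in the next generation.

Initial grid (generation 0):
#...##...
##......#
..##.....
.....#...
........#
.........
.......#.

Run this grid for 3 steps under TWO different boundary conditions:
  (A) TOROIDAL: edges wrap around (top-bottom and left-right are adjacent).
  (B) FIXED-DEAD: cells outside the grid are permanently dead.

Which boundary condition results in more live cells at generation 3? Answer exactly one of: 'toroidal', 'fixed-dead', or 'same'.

Under TOROIDAL boundary, generation 3:
.........
#......##
#........
.........
.........
.........
.........
Population = 4

Under FIXED-DEAD boundary, generation 3:
.........
.........
.........
.........
.........
.........
.........
Population = 0

Comparison: toroidal=4, fixed-dead=0 -> toroidal

Answer: toroidal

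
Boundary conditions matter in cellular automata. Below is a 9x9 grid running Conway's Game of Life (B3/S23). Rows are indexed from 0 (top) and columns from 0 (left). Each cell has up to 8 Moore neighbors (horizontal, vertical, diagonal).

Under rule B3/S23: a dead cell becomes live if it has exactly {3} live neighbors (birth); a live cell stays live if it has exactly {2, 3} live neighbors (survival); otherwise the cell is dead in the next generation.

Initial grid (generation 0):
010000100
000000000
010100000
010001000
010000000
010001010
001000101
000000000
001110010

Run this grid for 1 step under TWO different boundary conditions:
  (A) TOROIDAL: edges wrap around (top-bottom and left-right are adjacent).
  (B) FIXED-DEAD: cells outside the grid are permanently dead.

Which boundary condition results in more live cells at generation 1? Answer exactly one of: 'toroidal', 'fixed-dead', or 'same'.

Under TOROIDAL boundary, generation 1:
001100000
001000000
001000000
110000000
111000100
111000110
000000110
001000010
001100000
Population = 21

Under FIXED-DEAD boundary, generation 1:
000000000
001000000
001000000
110000000
111000100
011000110
000000110
001000010
000100000
Population = 17

Comparison: toroidal=21, fixed-dead=17 -> toroidal

Answer: toroidal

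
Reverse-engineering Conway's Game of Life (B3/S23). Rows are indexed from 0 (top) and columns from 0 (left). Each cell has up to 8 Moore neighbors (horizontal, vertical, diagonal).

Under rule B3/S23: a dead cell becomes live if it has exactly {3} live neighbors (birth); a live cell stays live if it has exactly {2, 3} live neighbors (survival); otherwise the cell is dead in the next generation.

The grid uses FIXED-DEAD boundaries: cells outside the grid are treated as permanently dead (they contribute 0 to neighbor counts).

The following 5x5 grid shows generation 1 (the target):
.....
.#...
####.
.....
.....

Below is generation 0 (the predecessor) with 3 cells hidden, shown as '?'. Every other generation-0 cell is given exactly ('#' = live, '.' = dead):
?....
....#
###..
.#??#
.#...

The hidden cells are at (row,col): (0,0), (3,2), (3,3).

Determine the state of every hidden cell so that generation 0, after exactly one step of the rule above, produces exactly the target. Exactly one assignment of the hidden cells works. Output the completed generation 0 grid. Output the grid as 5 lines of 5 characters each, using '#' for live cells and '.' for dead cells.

Hidden generation-0 cells (in order): (0,0), (3,2), (3,3).
A hidden cell only influences target cells in its own 3x3 neighborhood. Try each of the 2^3 = 8 assignments, step the completed generation 0 forward once under B3/S23, and compare with the target:
  (0,0)=. (3,2)=. (3,3)=. -> step reproduces the target at every cell -> ACCEPT
  (0,0)=. (3,2)=. (3,3)=# -> step gives (2,3)='.' but target has '#' -> reject
  (0,0)=. (3,2)=# (3,3)=. -> step gives (2,1)='.' but target has '#' -> reject
  (0,0)=. (3,2)=# (3,3)=# -> step gives (2,1)='.' but target has '#' -> reject
  (0,0)=# (3,2)=. (3,3)=. -> step gives (1,0)='#' but target has '.' -> reject
  (0,0)=# (3,2)=. (3,3)=# -> step gives (1,0)='#' but target has '.' -> reject
  (0,0)=# (3,2)=# (3,3)=. -> step gives (1,0)='#' but target has '.' -> reject
  (0,0)=# (3,2)=# (3,3)=# -> step gives (1,0)='#' but target has '.' -> reject
Unique solution: (0,0)=dead, (3,2)=dead, (3,3)=dead.
Check: live-neighbor counts of every cell in the completed generation 0:
00011
23220
23232
44420
21211
Applying B3/S23 to generation 0 with these counts gives:
.....
.#...
####.
.....
.....
which matches the target exactly.

Answer: .....
....#
###..
.#..#
.#...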